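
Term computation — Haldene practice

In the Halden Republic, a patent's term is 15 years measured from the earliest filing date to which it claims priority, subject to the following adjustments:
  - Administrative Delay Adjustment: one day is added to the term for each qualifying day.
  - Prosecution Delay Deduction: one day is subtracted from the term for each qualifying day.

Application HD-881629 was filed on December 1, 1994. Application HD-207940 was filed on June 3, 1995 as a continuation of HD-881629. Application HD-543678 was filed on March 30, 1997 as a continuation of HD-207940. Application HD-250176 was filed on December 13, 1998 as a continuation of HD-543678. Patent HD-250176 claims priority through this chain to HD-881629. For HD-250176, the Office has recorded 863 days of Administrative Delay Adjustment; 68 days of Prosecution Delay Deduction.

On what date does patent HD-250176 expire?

February 4, 2012

Earliest priority filing: 1 December 1994.
Base term: 1 December 1994 + 15 years → 1 December 2009.
Administrative Delay Adjustment: +863 days → 12 April 2012.
Prosecution Delay Deduction: −68 days → 4 February 2012.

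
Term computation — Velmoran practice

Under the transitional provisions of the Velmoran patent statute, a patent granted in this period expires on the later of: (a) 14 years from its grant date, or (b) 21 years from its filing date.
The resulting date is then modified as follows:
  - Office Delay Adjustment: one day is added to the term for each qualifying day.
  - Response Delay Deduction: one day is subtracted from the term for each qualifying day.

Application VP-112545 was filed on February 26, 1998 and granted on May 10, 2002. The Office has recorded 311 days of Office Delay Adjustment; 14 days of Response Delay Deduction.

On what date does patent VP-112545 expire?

(a) grant + 14 years → 10 May 2016.
(b) filing + 21 years → 26 February 2019.
Later of the two: 26 February 2019.
Office Delay Adjustment: +311 days → 3 January 2020.
Response Delay Deduction: −14 days → 20 December 2019.

December 20, 2019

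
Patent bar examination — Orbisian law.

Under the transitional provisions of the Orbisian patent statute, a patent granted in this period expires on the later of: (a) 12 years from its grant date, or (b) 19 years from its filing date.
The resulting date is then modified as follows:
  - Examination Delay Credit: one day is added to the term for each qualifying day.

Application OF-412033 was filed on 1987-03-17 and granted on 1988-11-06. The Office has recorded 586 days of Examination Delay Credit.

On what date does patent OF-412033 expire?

(a) grant + 12 years → 6 November 2000.
(b) filing + 19 years → 17 March 2006.
Later of the two: 17 March 2006.
Examination Delay Credit: +586 days → 24 October 2007.

October 24, 2007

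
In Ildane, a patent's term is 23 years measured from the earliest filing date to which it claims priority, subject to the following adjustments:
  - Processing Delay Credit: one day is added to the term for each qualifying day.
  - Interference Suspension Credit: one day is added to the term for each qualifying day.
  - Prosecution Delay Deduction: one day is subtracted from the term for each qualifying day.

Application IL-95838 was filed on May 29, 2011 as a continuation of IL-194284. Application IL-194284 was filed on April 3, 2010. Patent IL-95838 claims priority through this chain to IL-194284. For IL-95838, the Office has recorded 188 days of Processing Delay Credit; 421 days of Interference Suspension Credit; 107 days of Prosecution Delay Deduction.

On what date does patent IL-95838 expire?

August 18, 2034

Earliest priority filing: 3 April 2010.
Base term: 3 April 2010 + 23 years → 3 April 2033.
Processing Delay Credit: +188 days → 8 October 2033.
Interference Suspension Credit: +421 days → 3 December 2034.
Prosecution Delay Deduction: −107 days → 18 August 2034.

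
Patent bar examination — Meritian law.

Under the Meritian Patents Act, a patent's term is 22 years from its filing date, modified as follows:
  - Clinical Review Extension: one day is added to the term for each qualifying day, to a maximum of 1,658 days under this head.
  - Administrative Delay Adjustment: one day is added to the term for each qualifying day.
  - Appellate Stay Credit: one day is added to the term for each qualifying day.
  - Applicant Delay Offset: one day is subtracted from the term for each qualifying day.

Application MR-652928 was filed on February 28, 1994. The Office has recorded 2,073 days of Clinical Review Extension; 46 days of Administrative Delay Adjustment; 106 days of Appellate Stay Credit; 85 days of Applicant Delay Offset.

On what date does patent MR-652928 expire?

Base term: filing date + 22 years → 28 February 2016.
Clinical Review Extension: 2073 days claimed exceeds the 1658-day cap, so +1658 days → 12 September 2020.
Administrative Delay Adjustment: +46 days → 28 October 2020.
Appellate Stay Credit: +106 days → 11 February 2021.
Applicant Delay Offset: −85 days → 18 November 2020.

November 18, 2020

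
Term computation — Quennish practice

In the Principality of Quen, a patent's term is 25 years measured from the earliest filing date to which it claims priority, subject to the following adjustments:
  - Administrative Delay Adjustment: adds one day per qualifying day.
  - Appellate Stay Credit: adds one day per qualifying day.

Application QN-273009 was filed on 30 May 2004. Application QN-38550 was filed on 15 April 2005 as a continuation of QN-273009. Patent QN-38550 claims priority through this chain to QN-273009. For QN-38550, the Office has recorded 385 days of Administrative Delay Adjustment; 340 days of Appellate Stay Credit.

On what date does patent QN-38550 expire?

Earliest priority filing: 30 May 2004.
Base term: 30 May 2004 + 25 years → 30 May 2029.
Administrative Delay Adjustment: +385 days → 19 June 2030.
Appellate Stay Credit: +340 days → 25 May 2031.

2031-05-25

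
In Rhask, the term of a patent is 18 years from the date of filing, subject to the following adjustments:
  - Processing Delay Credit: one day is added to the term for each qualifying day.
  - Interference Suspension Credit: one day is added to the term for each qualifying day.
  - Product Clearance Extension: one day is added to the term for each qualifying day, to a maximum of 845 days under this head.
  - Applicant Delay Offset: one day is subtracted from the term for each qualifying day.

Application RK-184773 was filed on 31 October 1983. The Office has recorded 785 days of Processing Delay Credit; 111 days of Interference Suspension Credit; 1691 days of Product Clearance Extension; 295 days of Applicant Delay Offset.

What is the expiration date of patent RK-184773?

2005-10-16

Base term: filing date + 18 years → 31 October 2001.
Processing Delay Credit: +785 days → 25 December 2003.
Interference Suspension Credit: +111 days → 14 April 2004.
Product Clearance Extension: 1691 days claimed exceeds the 845-day cap, so +845 days → 7 August 2006.
Applicant Delay Offset: −295 days → 16 October 2005.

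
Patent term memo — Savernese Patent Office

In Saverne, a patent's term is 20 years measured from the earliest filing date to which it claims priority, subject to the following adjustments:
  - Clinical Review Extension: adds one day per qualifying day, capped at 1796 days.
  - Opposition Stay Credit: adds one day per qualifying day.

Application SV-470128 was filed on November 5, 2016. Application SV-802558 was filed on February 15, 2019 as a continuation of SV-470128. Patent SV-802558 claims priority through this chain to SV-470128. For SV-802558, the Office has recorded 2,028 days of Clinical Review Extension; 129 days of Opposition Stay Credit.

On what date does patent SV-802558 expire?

Earliest priority filing: 5 November 2016.
Base term: 5 November 2016 + 20 years → 5 November 2036.
Clinical Review Extension: 2028 days claimed exceeds the 1796-day cap, so +1796 days → 6 October 2041.
Opposition Stay Credit: +129 days → 12 February 2042.

2042-02-12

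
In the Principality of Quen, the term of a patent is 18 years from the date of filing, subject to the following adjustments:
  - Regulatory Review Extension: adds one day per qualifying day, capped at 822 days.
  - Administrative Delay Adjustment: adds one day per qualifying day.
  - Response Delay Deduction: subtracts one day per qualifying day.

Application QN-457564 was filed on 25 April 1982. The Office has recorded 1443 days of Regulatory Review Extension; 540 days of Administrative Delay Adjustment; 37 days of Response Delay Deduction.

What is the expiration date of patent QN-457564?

Base term: filing date + 18 years → 25 April 2000.
Regulatory Review Extension: 1443 days claimed exceeds the 822-day cap, so +822 days → 26 July 2002.
Administrative Delay Adjustment: +540 days → 17 January 2004.
Response Delay Deduction: −37 days → 11 December 2003.

2003-12-11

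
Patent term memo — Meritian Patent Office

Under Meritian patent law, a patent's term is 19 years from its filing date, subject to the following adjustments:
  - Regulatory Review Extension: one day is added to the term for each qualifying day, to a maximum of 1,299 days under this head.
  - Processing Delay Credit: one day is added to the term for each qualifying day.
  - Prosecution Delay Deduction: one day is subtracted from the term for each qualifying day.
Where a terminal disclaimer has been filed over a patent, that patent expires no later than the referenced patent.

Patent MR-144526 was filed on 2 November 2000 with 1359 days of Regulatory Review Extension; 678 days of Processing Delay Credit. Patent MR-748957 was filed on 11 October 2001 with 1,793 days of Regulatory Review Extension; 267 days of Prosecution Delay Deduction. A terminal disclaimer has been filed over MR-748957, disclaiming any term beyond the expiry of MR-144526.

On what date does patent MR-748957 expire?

August 9, 2023

Natural term of MR-748957:
  Base: filing + 19 years → 11 October 2020.
  Regulatory Review Extension: 1793 days claimed exceeds the 1299-day cap, so +1299 days → 2 May 2024.
  Prosecution Delay Deduction: −267 days → 9 August 2023.
Expiry of referenced patent MR-144526:
  Base: filing + 19 years → 2 November 2019.
  Regulatory Review Extension: 1359 days claimed exceeds the 1299-day cap, so +1299 days → 24 May 2023.
  Processing Delay Credit: +678 days → 1 April 2025.
Terminal disclaimer: MR-748957 expires on the earlier of 9 August 2023 and 1 April 2025.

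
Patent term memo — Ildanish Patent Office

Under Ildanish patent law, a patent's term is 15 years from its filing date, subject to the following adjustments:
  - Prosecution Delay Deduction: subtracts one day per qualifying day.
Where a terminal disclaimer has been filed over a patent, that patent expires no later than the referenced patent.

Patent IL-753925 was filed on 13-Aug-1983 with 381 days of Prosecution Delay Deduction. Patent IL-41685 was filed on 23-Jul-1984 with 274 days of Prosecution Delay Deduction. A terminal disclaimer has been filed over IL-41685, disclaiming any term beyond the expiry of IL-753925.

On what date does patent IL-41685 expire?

Natural term of IL-41685:
  Base: filing + 15 years → 23 July 1999.
  Prosecution Delay Deduction: −274 days → 22 October 1998.
Expiry of referenced patent IL-753925:
  Base: filing + 15 years → 13 August 1998.
  Prosecution Delay Deduction: −381 days → 28 July 1997.
Terminal disclaimer: IL-41685 expires on the earlier of 22 October 1998 and 28 July 1997.

1997-07-28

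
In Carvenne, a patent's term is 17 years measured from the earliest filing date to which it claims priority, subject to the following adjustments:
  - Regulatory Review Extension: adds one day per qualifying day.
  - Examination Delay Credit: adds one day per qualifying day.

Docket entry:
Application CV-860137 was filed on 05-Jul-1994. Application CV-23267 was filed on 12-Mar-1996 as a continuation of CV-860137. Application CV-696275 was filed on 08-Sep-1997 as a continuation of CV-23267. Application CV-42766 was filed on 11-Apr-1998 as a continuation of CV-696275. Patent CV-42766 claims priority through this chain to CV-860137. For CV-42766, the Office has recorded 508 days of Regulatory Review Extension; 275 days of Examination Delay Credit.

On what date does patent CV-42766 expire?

Earliest priority filing: 5 July 1994.
Base term: 5 July 1994 + 17 years → 5 July 2011.
Regulatory Review Extension: +508 days → 24 November 2012.
Examination Delay Credit: +275 days → 26 August 2013.

August 26, 2013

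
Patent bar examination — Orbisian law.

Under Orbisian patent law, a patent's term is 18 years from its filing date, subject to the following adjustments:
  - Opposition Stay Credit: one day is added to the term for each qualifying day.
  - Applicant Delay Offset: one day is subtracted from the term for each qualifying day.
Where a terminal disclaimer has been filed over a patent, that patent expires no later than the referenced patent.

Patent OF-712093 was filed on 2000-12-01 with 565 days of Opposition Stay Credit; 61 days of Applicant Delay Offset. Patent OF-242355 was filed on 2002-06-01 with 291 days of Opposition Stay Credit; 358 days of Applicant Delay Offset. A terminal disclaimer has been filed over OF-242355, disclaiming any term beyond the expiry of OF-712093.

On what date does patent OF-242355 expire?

March 26, 2020

Natural term of OF-242355:
  Base: filing + 18 years → 1 June 2020.
  Opposition Stay Credit: +291 days → 19 March 2021.
  Applicant Delay Offset: −358 days → 26 March 2020.
Expiry of referenced patent OF-712093:
  Base: filing + 18 years → 1 December 2018.
  Opposition Stay Credit: +565 days → 18 June 2020.
  Applicant Delay Offset: −61 days → 18 April 2020.
Terminal disclaimer: OF-242355 expires on the earlier of 26 March 2020 and 18 April 2020.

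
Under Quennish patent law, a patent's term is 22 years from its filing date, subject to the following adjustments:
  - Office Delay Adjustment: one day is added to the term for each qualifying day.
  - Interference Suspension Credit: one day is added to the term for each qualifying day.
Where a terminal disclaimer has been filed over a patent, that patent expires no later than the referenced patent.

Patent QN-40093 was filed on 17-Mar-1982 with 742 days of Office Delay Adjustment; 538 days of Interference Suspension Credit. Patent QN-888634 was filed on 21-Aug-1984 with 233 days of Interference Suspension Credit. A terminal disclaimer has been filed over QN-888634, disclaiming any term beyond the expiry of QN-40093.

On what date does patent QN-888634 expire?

April 11, 2007

Natural term of QN-888634:
  Base: filing + 22 years → 21 August 2006.
  Interference Suspension Credit: +233 days → 11 April 2007.
Expiry of referenced patent QN-40093:
  Base: filing + 22 years → 17 March 2004.
  Office Delay Adjustment: +742 days → 29 March 2006.
  Interference Suspension Credit: +538 days → 18 September 2007.
Terminal disclaimer: QN-888634 expires on the earlier of 11 April 2007 and 18 September 2007.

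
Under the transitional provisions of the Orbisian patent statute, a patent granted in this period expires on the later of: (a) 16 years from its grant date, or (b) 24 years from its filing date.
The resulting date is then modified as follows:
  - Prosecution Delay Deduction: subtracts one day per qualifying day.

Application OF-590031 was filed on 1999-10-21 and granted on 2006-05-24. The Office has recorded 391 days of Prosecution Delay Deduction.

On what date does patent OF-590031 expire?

September 25, 2022

(a) grant + 16 years → 24 May 2022.
(b) filing + 24 years → 21 October 2023.
Later of the two: 21 October 2023.
Prosecution Delay Deduction: −391 days → 25 September 2022.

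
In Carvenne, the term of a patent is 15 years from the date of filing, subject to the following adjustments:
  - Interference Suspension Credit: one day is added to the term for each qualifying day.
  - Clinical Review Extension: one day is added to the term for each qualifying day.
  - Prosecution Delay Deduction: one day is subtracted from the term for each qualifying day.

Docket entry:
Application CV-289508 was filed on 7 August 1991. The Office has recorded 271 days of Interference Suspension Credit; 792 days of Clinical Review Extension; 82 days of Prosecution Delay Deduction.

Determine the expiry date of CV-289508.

Base term: filing date + 15 years → 7 August 2006.
Interference Suspension Credit: +271 days → 5 May 2007.
Clinical Review Extension: +792 days → 5 July 2009.
Prosecution Delay Deduction: −82 days → 14 April 2009.

April 14, 2009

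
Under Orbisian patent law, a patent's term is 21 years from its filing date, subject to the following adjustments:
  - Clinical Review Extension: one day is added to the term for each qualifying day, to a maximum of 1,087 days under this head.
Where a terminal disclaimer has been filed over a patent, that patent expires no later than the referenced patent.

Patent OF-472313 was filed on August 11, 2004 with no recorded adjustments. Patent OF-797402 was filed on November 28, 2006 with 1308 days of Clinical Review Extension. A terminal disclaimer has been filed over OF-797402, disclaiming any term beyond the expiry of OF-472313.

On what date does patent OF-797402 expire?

August 11, 2025

Natural term of OF-797402:
  Base: filing + 21 years → 28 November 2027.
  Clinical Review Extension: 1308 days claimed exceeds the 1087-day cap, so +1087 days → 19 November 2030.
Expiry of referenced patent OF-472313:
  Base: filing + 21 years → 11 August 2025.
Terminal disclaimer: OF-797402 expires on the earlier of 19 November 2030 and 11 August 2025.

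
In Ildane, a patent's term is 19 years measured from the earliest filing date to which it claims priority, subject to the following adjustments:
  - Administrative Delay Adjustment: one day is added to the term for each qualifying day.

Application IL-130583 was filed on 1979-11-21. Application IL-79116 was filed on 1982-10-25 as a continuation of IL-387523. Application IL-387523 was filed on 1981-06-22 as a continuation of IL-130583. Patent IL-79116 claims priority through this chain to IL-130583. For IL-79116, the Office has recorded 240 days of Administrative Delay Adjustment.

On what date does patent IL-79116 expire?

Earliest priority filing: 21 November 1979.
Base term: 21 November 1979 + 19 years → 21 November 1998.
Administrative Delay Adjustment: +240 days → 19 July 1999.

1999-07-19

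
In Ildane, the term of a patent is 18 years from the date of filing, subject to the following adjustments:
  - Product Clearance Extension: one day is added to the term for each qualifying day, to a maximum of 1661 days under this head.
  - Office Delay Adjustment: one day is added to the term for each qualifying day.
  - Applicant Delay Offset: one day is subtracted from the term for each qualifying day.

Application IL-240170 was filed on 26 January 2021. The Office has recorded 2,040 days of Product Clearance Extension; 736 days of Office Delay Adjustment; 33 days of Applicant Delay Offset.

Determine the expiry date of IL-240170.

July 17, 2045

Base term: filing date + 18 years → 26 January 2039.
Product Clearance Extension: 2040 days claimed exceeds the 1661-day cap, so +1661 days → 14 August 2043.
Office Delay Adjustment: +736 days → 19 August 2045.
Applicant Delay Offset: −33 days → 17 July 2045.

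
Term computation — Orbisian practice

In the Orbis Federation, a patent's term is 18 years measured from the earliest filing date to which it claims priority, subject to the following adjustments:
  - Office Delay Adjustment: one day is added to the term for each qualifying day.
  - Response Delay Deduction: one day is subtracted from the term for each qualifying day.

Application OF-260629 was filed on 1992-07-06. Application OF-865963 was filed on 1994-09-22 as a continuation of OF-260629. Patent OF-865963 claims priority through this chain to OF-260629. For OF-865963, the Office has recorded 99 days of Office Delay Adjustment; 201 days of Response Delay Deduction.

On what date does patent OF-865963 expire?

Earliest priority filing: 6 July 1992.
Base term: 6 July 1992 + 18 years → 6 July 2010.
Office Delay Adjustment: +99 days → 13 October 2010.
Response Delay Deduction: −201 days → 26 March 2010.

March 26, 2010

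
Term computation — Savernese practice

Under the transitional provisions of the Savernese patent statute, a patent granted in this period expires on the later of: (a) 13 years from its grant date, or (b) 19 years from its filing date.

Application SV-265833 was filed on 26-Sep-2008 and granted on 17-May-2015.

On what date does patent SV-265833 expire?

2028-05-17

(a) grant + 13 years → 17 May 2028.
(b) filing + 19 years → 26 September 2027.
Later of the two: 17 May 2028.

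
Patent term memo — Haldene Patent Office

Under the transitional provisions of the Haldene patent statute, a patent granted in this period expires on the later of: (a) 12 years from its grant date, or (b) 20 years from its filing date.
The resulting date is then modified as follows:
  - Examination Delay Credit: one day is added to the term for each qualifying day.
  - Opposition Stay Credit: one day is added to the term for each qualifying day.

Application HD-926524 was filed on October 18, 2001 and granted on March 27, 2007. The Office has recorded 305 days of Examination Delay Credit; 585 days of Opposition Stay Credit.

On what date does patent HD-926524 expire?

(a) grant + 12 years → 27 March 2019.
(b) filing + 20 years → 18 October 2021.
Later of the two: 18 October 2021.
Examination Delay Credit: +305 days → 19 August 2022.
Opposition Stay Credit: +585 days → 26 March 2024.

2024-03-26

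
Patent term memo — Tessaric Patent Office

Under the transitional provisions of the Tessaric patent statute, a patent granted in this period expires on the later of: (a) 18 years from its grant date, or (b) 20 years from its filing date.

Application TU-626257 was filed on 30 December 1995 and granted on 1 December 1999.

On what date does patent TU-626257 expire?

(a) grant + 18 years → 1 December 2017.
(b) filing + 20 years → 30 December 2015.
Later of the two: 1 December 2017.

2017-12-01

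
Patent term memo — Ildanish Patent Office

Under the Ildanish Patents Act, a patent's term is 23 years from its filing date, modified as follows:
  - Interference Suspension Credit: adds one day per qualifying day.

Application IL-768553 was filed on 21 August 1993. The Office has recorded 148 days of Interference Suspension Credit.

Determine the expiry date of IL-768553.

January 16, 2017

Base term: filing date + 23 years → 21 August 2016.
Interference Suspension Credit: +148 days → 16 January 2017.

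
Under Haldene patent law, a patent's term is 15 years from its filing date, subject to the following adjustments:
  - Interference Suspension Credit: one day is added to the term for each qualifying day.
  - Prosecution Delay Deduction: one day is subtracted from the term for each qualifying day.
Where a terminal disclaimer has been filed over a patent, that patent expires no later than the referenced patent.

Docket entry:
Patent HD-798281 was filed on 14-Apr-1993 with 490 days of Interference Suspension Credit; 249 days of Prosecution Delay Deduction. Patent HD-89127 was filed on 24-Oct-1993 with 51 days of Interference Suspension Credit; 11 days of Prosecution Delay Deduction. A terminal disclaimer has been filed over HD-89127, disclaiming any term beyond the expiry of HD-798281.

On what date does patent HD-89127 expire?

2008-12-03

Natural term of HD-89127:
  Base: filing + 15 years → 24 October 2008.
  Interference Suspension Credit: +51 days → 14 December 2008.
  Prosecution Delay Deduction: −11 days → 3 December 2008.
Expiry of referenced patent HD-798281:
  Base: filing + 15 years → 14 April 2008.
  Interference Suspension Credit: +490 days → 17 August 2009.
  Prosecution Delay Deduction: −249 days → 11 December 2008.
Terminal disclaimer: HD-89127 expires on the earlier of 3 December 2008 and 11 December 2008.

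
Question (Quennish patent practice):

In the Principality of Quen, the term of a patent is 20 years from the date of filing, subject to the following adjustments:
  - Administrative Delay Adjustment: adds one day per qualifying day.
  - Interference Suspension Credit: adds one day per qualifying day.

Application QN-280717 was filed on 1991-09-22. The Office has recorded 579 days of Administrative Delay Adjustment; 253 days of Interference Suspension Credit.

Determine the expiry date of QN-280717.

Base term: filing date + 20 years → 22 September 2011.
Administrative Delay Adjustment: +579 days → 23 April 2013.
Interference Suspension Credit: +253 days → 1 January 2014.

2014-01-01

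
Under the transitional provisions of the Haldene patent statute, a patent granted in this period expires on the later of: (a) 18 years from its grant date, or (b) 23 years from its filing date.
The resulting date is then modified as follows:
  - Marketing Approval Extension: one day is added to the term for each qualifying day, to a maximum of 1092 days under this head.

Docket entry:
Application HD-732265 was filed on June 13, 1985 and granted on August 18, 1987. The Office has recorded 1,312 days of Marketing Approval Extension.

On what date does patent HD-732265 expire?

(a) grant + 18 years → 18 August 2005.
(b) filing + 23 years → 13 June 2008.
Later of the two: 13 June 2008.
Marketing Approval Extension: 1312 days claimed exceeds the 1092-day cap, so +1092 days → 10 June 2011.

2011-06-10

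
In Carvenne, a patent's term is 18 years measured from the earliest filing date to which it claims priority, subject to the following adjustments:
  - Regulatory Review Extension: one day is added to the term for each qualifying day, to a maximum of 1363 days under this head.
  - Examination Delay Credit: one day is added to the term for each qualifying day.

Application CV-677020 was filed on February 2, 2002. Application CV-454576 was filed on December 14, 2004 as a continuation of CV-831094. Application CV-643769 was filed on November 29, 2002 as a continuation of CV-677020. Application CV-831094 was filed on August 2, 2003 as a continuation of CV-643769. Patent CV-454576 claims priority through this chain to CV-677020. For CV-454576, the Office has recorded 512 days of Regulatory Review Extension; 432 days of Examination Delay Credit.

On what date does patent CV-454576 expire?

Earliest priority filing: 2 February 2002.
Base term: 2 February 2002 + 18 years → 2 February 2020.
Regulatory Review Extension: 512 days (within the 1363-day cap) → +512 days → 28 June 2021.
Examination Delay Credit: +432 days → 3 September 2022.

September 3, 2022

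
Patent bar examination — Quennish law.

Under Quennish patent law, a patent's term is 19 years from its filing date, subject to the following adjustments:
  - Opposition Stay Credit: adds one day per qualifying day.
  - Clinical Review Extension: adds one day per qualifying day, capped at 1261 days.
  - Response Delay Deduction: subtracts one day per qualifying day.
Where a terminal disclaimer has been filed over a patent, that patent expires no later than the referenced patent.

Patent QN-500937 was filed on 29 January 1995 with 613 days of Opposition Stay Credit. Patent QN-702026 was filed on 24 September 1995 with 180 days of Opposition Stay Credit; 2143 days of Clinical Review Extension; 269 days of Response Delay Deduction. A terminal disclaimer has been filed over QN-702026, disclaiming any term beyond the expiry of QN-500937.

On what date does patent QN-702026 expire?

2015-10-04

Natural term of QN-702026:
  Base: filing + 19 years → 24 September 2014.
  Opposition Stay Credit: +180 days → 23 March 2015.
  Clinical Review Extension: 2143 days claimed exceeds the 1261-day cap, so +1261 days → 4 September 2018.
  Response Delay Deduction: −269 days → 9 December 2017.
Expiry of referenced patent QN-500937:
  Base: filing + 19 years → 29 January 2014.
  Opposition Stay Credit: +613 days → 4 October 2015.
Terminal disclaimer: QN-702026 expires on the earlier of 9 December 2017 and 4 October 2015.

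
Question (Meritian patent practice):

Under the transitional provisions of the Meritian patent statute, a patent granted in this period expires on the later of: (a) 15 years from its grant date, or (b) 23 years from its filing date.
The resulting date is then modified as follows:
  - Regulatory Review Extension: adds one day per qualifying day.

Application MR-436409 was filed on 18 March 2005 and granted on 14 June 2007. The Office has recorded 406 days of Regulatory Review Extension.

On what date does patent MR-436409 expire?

2029-04-28

(a) grant + 15 years → 14 June 2022.
(b) filing + 23 years → 18 March 2028.
Later of the two: 18 March 2028.
Regulatory Review Extension: +406 days → 28 April 2029.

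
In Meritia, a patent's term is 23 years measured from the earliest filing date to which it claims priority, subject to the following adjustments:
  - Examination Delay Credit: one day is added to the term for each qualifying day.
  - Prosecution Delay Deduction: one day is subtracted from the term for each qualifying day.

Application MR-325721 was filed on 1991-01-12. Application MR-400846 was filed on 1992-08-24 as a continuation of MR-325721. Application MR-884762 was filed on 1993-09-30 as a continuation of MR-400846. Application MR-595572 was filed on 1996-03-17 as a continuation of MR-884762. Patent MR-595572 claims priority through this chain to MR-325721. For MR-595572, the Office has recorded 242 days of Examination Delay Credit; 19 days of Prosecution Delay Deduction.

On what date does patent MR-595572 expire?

2014-08-23

Earliest priority filing: 12 January 1991.
Base term: 12 January 1991 + 23 years → 12 January 2014.
Examination Delay Credit: +242 days → 11 September 2014.
Prosecution Delay Deduction: −19 days → 23 August 2014.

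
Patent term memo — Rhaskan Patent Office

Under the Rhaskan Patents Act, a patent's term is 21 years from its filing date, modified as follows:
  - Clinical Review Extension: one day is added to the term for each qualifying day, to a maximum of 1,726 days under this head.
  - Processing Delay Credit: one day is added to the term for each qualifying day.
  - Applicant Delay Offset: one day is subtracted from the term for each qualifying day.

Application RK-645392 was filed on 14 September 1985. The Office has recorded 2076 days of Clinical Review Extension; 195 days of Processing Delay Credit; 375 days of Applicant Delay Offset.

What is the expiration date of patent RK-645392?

2010-12-08

Base term: filing date + 21 years → 14 September 2006.
Clinical Review Extension: 2076 days claimed exceeds the 1726-day cap, so +1726 days → 6 June 2011.
Processing Delay Credit: +195 days → 18 December 2011.
Applicant Delay Offset: −375 days → 8 December 2010.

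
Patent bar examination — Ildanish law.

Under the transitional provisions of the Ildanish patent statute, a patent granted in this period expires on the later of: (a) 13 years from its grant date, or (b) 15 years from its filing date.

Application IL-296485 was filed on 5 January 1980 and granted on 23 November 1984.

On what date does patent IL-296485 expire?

(a) grant + 13 years → 23 November 1997.
(b) filing + 15 years → 5 January 1995.
Later of the two: 23 November 1997.

November 23, 1997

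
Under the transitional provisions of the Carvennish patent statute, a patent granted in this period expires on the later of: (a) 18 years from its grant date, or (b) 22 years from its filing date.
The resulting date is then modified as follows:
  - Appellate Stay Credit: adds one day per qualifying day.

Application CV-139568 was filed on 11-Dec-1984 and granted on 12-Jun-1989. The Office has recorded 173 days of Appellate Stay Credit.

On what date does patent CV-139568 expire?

(a) grant + 18 years → 12 June 2007.
(b) filing + 22 years → 11 December 2006.
Later of the two: 12 June 2007.
Appellate Stay Credit: +173 days → 2 December 2007.

December 2, 2007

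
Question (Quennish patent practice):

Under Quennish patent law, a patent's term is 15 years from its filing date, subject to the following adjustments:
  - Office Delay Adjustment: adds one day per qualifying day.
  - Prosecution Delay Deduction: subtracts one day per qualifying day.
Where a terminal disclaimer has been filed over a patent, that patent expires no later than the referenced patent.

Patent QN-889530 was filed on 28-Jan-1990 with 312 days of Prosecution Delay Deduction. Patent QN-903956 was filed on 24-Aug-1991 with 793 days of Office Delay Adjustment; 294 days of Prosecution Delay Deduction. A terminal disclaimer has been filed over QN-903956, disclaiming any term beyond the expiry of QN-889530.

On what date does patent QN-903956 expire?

Natural term of QN-903956:
  Base: filing + 15 years → 24 August 2006.
  Office Delay Adjustment: +793 days → 25 October 2008.
  Prosecution Delay Deduction: −294 days → 5 January 2008.
Expiry of referenced patent QN-889530:
  Base: filing + 15 years → 28 January 2005.
  Prosecution Delay Deduction: −312 days → 22 March 2004.
Terminal disclaimer: QN-903956 expires on the earlier of 5 January 2008 and 22 March 2004.

March 22, 2004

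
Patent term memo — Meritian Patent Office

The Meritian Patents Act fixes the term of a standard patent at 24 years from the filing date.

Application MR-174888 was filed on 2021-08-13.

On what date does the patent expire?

2045-08-13

Filing date + 24 years → 13 August 2045.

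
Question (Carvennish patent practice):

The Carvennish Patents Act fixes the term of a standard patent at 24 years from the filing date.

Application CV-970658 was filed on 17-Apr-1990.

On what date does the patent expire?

Filing date + 24 years → 17 April 2014.

2014-04-17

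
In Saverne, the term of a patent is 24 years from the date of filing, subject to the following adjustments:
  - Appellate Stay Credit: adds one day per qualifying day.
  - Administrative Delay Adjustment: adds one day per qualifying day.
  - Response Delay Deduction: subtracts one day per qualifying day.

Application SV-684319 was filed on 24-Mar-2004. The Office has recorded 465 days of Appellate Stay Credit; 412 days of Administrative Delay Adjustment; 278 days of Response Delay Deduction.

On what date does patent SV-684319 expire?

November 13, 2029

Base term: filing date + 24 years → 24 March 2028.
Appellate Stay Credit: +465 days → 2 July 2029.
Administrative Delay Adjustment: +412 days → 18 August 2030.
Response Delay Deduction: −278 days → 13 November 2029.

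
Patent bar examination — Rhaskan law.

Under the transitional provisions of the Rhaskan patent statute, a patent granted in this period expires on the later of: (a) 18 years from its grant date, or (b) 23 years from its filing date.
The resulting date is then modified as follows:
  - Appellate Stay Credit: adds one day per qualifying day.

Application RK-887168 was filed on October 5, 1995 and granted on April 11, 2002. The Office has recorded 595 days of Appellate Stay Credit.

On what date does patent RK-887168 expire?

(a) grant + 18 years → 11 April 2020.
(b) filing + 23 years → 5 October 2018.
Later of the two: 11 April 2020.
Appellate Stay Credit: +595 days → 27 November 2021.

November 27, 2021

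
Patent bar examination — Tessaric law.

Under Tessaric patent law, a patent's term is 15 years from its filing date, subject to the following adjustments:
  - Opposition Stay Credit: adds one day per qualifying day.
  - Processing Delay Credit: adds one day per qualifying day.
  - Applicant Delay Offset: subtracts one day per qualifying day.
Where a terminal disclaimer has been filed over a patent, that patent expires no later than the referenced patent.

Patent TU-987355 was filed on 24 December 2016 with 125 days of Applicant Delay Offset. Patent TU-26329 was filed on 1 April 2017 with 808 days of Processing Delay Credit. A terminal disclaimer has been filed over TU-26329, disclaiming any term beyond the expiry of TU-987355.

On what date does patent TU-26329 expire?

2031-08-21

Natural term of TU-26329:
  Base: filing + 15 years → 1 April 2032.
  Processing Delay Credit: +808 days → 18 June 2034.
Expiry of referenced patent TU-987355:
  Base: filing + 15 years → 24 December 2031.
  Applicant Delay Offset: −125 days → 21 August 2031.
Terminal disclaimer: TU-26329 expires on the earlier of 18 June 2034 and 21 August 2031.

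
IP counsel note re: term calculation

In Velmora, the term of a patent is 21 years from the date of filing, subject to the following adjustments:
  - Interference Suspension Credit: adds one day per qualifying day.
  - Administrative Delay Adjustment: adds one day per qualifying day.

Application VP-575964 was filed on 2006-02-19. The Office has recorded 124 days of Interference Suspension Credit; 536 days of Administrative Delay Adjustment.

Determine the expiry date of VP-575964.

December 10, 2028

Base term: filing date + 21 years → 19 February 2027.
Interference Suspension Credit: +124 days → 23 June 2027.
Administrative Delay Adjustment: +536 days → 10 December 2028.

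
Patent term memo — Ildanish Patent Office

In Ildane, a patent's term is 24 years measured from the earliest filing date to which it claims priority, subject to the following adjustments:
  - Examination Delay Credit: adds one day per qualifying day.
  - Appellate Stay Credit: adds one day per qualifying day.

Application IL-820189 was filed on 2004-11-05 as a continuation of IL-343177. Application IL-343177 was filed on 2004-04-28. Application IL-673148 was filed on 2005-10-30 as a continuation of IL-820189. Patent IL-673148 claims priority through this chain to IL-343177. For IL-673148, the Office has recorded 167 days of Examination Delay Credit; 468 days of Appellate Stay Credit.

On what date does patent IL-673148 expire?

Earliest priority filing: 28 April 2004.
Base term: 28 April 2004 + 24 years → 28 April 2028.
Examination Delay Credit: +167 days → 12 October 2028.
Appellate Stay Credit: +468 days → 23 January 2030.

January 23, 2030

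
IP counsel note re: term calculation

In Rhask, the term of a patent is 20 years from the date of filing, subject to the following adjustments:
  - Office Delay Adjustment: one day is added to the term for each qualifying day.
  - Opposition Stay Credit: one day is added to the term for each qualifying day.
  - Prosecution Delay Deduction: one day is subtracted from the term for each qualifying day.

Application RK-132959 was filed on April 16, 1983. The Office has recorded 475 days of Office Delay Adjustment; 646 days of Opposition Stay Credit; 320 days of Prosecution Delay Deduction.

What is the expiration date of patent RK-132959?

Base term: filing date + 20 years → 16 April 2003.
Office Delay Adjustment: +475 days → 3 August 2004.
Opposition Stay Credit: +646 days → 11 May 2006.
Prosecution Delay Deduction: −320 days → 25 June 2005.

2005-06-25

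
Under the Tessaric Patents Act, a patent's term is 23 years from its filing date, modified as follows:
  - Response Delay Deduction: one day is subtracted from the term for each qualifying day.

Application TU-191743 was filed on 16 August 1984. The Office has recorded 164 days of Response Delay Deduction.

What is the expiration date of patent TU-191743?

2007-03-05

Base term: filing date + 23 years → 16 August 2007.
Response Delay Deduction: −164 days → 5 March 2007.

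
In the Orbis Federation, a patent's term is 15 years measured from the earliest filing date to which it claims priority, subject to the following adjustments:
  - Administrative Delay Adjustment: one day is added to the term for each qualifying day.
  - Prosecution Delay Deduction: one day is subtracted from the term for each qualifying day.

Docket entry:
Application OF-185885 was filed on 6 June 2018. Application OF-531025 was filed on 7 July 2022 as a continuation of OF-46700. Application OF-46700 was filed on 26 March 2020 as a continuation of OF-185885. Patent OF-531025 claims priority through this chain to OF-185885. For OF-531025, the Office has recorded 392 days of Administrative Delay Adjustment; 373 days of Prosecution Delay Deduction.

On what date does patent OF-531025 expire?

Earliest priority filing: 6 June 2018.
Base term: 6 June 2018 + 15 years → 6 June 2033.
Administrative Delay Adjustment: +392 days → 3 July 2034.
Prosecution Delay Deduction: −373 days → 25 June 2033.

June 25, 2033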